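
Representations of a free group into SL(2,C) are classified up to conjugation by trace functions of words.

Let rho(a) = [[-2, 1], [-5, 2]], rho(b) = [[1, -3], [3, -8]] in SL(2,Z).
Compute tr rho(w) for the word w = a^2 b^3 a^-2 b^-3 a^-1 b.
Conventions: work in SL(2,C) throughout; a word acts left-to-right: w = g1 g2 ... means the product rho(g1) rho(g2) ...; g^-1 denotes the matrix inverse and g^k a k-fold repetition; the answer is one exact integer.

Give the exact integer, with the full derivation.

0

rho(a) = [[-2, 1], [-5, 2]]
... * rho(a) = [[-2, 1], [-5, 2]]  ->  [[-1, 0], [0, -1]]
... * rho(b) = [[1, -3], [3, -8]]  ->  [[-1, 3], [-3, 8]]
... * rho(b) = [[1, -3], [3, -8]]  ->  [[8, -21], [21, -55]]
... * rho(b) = [[1, -3], [3, -8]]  ->  [[-55, 144], [-144, 377]]
... * rho(a^-1) = [[2, -1], [5, -2]]  ->  [[610, -233], [1597, -610]]
... * rho(a^-1) = [[2, -1], [5, -2]]  ->  [[55, -144], [144, -377]]
... * rho(b^-1) = [[-8, 3], [-3, 1]]  ->  [[-8, 21], [-21, 55]]
... * rho(b^-1) = [[-8, 3], [-3, 1]]  ->  [[1, -3], [3, -8]]
... * rho(b^-1) = [[-8, 3], [-3, 1]]  ->  [[1, 0], [0, 1]]
... * rho(a^-1) = [[2, -1], [5, -2]]  ->  [[2, -1], [5, -2]]
... * rho(b) = [[1, -3], [3, -8]]  ->  [[-1, 2], [-1, 1]]
tr = -1 + 1 = 0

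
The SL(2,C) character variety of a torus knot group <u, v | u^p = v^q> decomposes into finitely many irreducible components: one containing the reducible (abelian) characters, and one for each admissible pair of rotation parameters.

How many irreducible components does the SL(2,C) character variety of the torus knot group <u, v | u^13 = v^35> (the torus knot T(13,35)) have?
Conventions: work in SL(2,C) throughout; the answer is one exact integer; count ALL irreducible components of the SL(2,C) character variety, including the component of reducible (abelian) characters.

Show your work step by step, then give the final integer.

For T(13,35): irreducibility forces the central element u^13 = v^35 to one of +I, -I.
So on each irreducible component the traces are pinned: tr(u) = 2*cos(pi*alpha/13) with 1 <= alpha <= 12, tr(v) = 2*cos(pi*beta/35) with 1 <= beta <= 34.
u^13 = (-1)^alpha I and v^35 = (-1)^beta I must agree, so alpha and beta have equal parity.
Enumerate parity-matched pairs: 6*17 odd-odd plus 6*17 even-even gives 204.
components with irreducible characters: 204; plus the single component of reducible (abelian) characters: total 205.

205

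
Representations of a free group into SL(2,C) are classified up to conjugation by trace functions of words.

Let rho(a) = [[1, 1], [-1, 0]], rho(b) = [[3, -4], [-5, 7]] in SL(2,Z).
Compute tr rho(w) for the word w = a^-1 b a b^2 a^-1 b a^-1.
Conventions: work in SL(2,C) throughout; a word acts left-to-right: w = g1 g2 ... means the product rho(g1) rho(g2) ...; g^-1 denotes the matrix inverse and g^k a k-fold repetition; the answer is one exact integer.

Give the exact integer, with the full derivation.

-241

rho(a^-1) = [[0, -1], [1, 1]]
... * rho(b) = [[3, -4], [-5, 7]]  ->  [[5, -7], [-2, 3]]
... * rho(a) = [[1, 1], [-1, 0]]  ->  [[12, 5], [-5, -2]]
... * rho(b) = [[3, -4], [-5, 7]]  ->  [[11, -13], [-5, 6]]
... * rho(b) = [[3, -4], [-5, 7]]  ->  [[98, -135], [-45, 62]]
... * rho(a^-1) = [[0, -1], [1, 1]]  ->  [[-135, -233], [62, 107]]
... * rho(b) = [[3, -4], [-5, 7]]  ->  [[760, -1091], [-349, 501]]
... * rho(a^-1) = [[0, -1], [1, 1]]  ->  [[-1091, -1851], [501, 850]]
tr = -1091 + 850 = -241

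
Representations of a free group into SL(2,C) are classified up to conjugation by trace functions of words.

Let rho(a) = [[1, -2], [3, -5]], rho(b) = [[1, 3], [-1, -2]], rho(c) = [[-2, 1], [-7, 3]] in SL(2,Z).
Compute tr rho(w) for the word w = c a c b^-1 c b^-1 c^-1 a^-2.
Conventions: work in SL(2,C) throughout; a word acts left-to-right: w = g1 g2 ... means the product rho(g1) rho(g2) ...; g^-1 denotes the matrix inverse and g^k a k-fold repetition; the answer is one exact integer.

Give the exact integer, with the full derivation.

rho(c) = [[-2, 1], [-7, 3]]
... * rho(a) = [[1, -2], [3, -5]]  ->  [[1, -1], [2, -1]]
... * rho(c) = [[-2, 1], [-7, 3]]  ->  [[5, -2], [3, -1]]
... * rho(b^-1) = [[-2, -3], [1, 1]]  ->  [[-12, -17], [-7, -10]]
... * rho(c) = [[-2, 1], [-7, 3]]  ->  [[143, -63], [84, -37]]
... * rho(b^-1) = [[-2, -3], [1, 1]]  ->  [[-349, -492], [-205, -289]]
... * rho(c^-1) = [[3, -1], [7, -2]]  ->  [[-4491, 1333], [-2638, 783]]
... * rho(a^-1) = [[-5, 2], [-3, 1]]  ->  [[18456, -7649], [10841, -4493]]
... * rho(a^-1) = [[-5, 2], [-3, 1]]  ->  [[-69333, 29263], [-40726, 17189]]
tr = -69333 + 17189 = -52144

-52144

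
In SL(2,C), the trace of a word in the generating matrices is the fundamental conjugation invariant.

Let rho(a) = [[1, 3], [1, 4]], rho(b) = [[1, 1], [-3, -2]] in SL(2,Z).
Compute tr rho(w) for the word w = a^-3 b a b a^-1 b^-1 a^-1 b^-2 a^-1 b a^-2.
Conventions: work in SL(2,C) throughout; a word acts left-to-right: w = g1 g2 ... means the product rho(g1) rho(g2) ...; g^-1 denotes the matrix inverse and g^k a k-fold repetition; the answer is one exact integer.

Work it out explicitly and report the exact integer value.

rho(a^-1) = [[4, -3], [-1, 1]]
... * rho(a^-1) = [[4, -3], [-1, 1]]  ->  [[19, -15], [-5, 4]]
... * rho(a^-1) = [[4, -3], [-1, 1]]  ->  [[91, -72], [-24, 19]]
... * rho(b) = [[1, 1], [-3, -2]]  ->  [[307, 235], [-81, -62]]
... * rho(a) = [[1, 3], [1, 4]]  ->  [[542, 1861], [-143, -491]]
... * rho(b) = [[1, 1], [-3, -2]]  ->  [[-5041, -3180], [1330, 839]]
... * rho(a^-1) = [[4, -3], [-1, 1]]  ->  [[-16984, 11943], [4481, -3151]]
... * rho(b^-1) = [[-2, -1], [3, 1]]  ->  [[69797, 28927], [-18415, -7632]]
... * rho(a^-1) = [[4, -3], [-1, 1]]  ->  [[250261, -180464], [-66028, 47613]]
... * rho(b^-1) = [[-2, -1], [3, 1]]  ->  [[-1041914, -430725], [274895, 113641]]
... * rho(b^-1) = [[-2, -1], [3, 1]]  ->  [[791653, 611189], [-208867, -161254]]
... * rho(a^-1) = [[4, -3], [-1, 1]]  ->  [[2555423, -1763770], [-674214, 465347]]
... * rho(b) = [[1, 1], [-3, -2]]  ->  [[7846733, 6082963], [-2070255, -1604908]]
... * rho(a^-1) = [[4, -3], [-1, 1]]  ->  [[25303969, -17457236], [-6676112, 4605857]]
... * rho(a^-1) = [[4, -3], [-1, 1]]  ->  [[118673112, -93369143], [-31310305, 24634193]]
tr = 118673112 + 24634193 = 143307305

143307305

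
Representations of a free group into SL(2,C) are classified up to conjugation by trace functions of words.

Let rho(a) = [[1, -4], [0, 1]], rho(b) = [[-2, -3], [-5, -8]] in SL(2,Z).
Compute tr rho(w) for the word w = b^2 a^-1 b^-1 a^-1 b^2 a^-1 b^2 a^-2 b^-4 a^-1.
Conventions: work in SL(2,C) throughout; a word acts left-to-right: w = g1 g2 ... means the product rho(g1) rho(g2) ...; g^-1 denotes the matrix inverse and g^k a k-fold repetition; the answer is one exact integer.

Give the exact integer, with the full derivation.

rho(b) = [[-2, -3], [-5, -8]]
... * rho(b) = [[-2, -3], [-5, -8]]  ->  [[19, 30], [50, 79]]
... * rho(a^-1) = [[1, 4], [0, 1]]  ->  [[19, 106], [50, 279]]
... * rho(b^-1) = [[-8, 3], [5, -2]]  ->  [[378, -155], [995, -408]]
... * rho(a^-1) = [[1, 4], [0, 1]]  ->  [[378, 1357], [995, 3572]]
... * rho(b) = [[-2, -3], [-5, -8]]  ->  [[-7541, -11990], [-19850, -31561]]
... * rho(b) = [[-2, -3], [-5, -8]]  ->  [[75032, 118543], [197505, 312038]]
... * rho(a^-1) = [[1, 4], [0, 1]]  ->  [[75032, 418671], [197505, 1102058]]
... * rho(b) = [[-2, -3], [-5, -8]]  ->  [[-2243419, -3574464], [-5905300, -9408979]]
... * rho(b) = [[-2, -3], [-5, -8]]  ->  [[22359158, 35325969], [58855495, 92987732]]
... * rho(a^-1) = [[1, 4], [0, 1]]  ->  [[22359158, 124762601], [58855495, 328409712]]
... * rho(a^-1) = [[1, 4], [0, 1]]  ->  [[22359158, 214199233], [58855495, 563831692]]
... * rho(b^-1) = [[-8, 3], [5, -2]]  ->  [[892122901, -361320992], [2348314500, -951096899]]
... * rho(b^-1) = [[-8, 3], [5, -2]]  ->  [[-8943588168, 3399010687], [-23542000495, 8947137298]]
... * rho(b^-1) = [[-8, 3], [5, -2]]  ->  [[88543758779, -33628785878], [233071690450, -88520276081]]
... * rho(b^-1) = [[-8, 3], [5, -2]]  ->  [[-876493999622, 332888848093], [-2307174904005, 876255623512]]
... * rho(a^-1) = [[1, 4], [0, 1]]  ->  [[-876493999622, -3173087150395], [-2307174904005, -8352443992508]]
tr = -876493999622 + -8352443992508 = -9228937992130

-9228937992130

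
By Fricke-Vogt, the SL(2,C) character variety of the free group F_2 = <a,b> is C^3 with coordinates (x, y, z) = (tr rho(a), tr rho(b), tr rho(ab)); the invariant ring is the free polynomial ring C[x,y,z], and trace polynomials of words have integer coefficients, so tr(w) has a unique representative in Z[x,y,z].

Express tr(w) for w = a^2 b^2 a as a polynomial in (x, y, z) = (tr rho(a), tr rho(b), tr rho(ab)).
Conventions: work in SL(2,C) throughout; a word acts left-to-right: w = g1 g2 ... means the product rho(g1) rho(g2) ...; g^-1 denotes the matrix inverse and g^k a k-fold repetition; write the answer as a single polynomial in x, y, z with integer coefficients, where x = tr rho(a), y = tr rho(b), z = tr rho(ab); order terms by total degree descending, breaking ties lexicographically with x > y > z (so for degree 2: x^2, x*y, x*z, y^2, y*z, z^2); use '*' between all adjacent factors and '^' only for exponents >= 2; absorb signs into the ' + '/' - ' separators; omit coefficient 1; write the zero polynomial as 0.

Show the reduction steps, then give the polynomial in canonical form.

x^2*y*z - x^3 - x*y^2 - y*z + 3*x

and trace(a^2 b) = trace(a) trace(b a) - trace(b) = x*z - y
trace(a^2) = trace(a) trace(a) - trace(1) = x^2 - 2
trace(b^2 a^2) = trace(b) trace(a^2 b) - trace(a^2) = x*y*z - x^2 - y^2 + 2
trace(b^2 a) = trace(b) trace(a b) - trace(a) = y*z - x
trace(a^2 b^2 a) = trace(a) trace(b^2 a^2) - trace(b^2 a) = x^2*y*z - x^3 - x*y^2 - y*z + 3*x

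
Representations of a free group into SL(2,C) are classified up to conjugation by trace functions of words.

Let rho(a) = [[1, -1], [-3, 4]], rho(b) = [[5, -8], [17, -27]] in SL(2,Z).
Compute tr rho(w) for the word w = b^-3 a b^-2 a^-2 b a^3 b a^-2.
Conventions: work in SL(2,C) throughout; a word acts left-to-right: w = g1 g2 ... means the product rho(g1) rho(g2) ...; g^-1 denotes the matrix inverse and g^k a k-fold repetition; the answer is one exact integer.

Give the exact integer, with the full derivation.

rho(b^-1) = [[-27, 8], [-17, 5]]
... * rho(b^-1) = [[-27, 8], [-17, 5]]  ->  [[593, -176], [374, -111]]
... * rho(b^-1) = [[-27, 8], [-17, 5]]  ->  [[-13019, 3864], [-8211, 2437]]
... * rho(a) = [[1, -1], [-3, 4]]  ->  [[-24611, 28475], [-15522, 17959]]
... * rho(b^-1) = [[-27, 8], [-17, 5]]  ->  [[180422, -54513], [113791, -34381]]
... * rho(b^-1) = [[-27, 8], [-17, 5]]  ->  [[-3944673, 1170811], [-2487880, 738423]]
... * rho(a^-1) = [[4, 1], [3, 1]]  ->  [[-12266259, -2773862], [-7736251, -1749457]]
... * rho(a^-1) = [[4, 1], [3, 1]]  ->  [[-57386622, -15040121], [-36193375, -9485708]]
... * rho(b) = [[5, -8], [17, -27]]  ->  [[-542615167, 865176243], [-342223911, 545661116]]
... * rho(a) = [[1, -1], [-3, 4]]  ->  [[-3138143896, 4003320139], [-1979207259, 2524868375]]
... * rho(a) = [[1, -1], [-3, 4]]  ->  [[-15148104313, 19151424452], [-9553812384, 12078680759]]
... * rho(a) = [[1, -1], [-3, 4]]  ->  [[-72602377669, 91753802121], [-45789854661, 57868535420]]
... * rho(b) = [[5, -8], [17, -27]]  ->  [[1196802747712, -1896533635915], [754815828835, -1196131619052]]
... * rho(a^-1) = [[4, 1], [3, 1]]  ->  [[-902389916897, -699730888203], [-569131541816, -441315790217]]
... * rho(a^-1) = [[4, 1], [3, 1]]  ->  [[-5708752332197, -1602120805100], [-3600473537915, -1010447332033]]
tr = -5708752332197 + -1010447332033 = -6719199664230

-6719199664230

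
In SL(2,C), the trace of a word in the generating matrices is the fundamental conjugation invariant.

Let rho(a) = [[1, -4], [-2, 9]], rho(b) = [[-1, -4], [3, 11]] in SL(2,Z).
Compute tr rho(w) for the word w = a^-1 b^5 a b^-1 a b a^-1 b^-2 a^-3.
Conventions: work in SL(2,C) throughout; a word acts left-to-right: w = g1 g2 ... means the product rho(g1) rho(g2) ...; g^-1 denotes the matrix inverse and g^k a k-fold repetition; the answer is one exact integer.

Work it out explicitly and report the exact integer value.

16093397748998

rho(a^-1) = [[9, 4], [2, 1]]
... * rho(b) = [[-1, -4], [3, 11]]  ->  [[3, 8], [1, 3]]
... * rho(b) = [[-1, -4], [3, 11]]  ->  [[21, 76], [8, 29]]
... * rho(b) = [[-1, -4], [3, 11]]  ->  [[207, 752], [79, 287]]
... * rho(b) = [[-1, -4], [3, 11]]  ->  [[2049, 7444], [782, 2841]]
... * rho(b) = [[-1, -4], [3, 11]]  ->  [[20283, 73688], [7741, 28123]]
... * rho(a) = [[1, -4], [-2, 9]]  ->  [[-127093, 582060], [-48505, 222143]]
... * rho(b^-1) = [[11, 4], [-3, -1]]  ->  [[-3144203, -1090432], [-1199984, -416163]]
... * rho(a) = [[1, -4], [-2, 9]]  ->  [[-963339, 2762924], [-367658, 1054469]]
... * rho(b) = [[-1, -4], [3, 11]]  ->  [[9252111, 34245520], [3531065, 13069791]]
... * rho(a^-1) = [[9, 4], [2, 1]]  ->  [[151760039, 71253964], [57919167, 27194051]]
... * rho(b^-1) = [[11, 4], [-3, -1]]  ->  [[1455598537, 535786192], [555528684, 204482617]]
... * rho(b^-1) = [[11, 4], [-3, -1]]  ->  [[14404225331, 5286607956], [5497367673, 2017632119]]
... * rho(a^-1) = [[9, 4], [2, 1]]  ->  [[140211243891, 62903509280], [53511573295, 24007102811]]
... * rho(a^-1) = [[9, 4], [2, 1]]  ->  [[1387708213579, 623748484844], [529618365277, 238053395991]]
... * rho(a^-1) = [[9, 4], [2, 1]]  ->  [[13736870891899, 6174581339160], [5242672079475, 2356526857099]]
tr = 13736870891899 + 2356526857099 = 16093397748998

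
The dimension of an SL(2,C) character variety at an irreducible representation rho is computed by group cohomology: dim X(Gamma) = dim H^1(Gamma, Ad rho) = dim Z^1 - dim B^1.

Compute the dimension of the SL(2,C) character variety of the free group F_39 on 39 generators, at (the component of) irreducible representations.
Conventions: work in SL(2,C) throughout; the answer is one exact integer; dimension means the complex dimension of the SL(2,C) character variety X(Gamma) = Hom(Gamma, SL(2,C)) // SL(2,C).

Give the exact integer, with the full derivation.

Here Gamma is free of rank 39 — no relator constrains a cocycle.
So Z^1 = (sl_2)^39 in full: dim Z^1 = 117.
dim B^1 = 3: the coboundary map is injective because an irreducible image has centralizer 0 in sl_2.
Therefore dim X = 117 - 3 = 114.

114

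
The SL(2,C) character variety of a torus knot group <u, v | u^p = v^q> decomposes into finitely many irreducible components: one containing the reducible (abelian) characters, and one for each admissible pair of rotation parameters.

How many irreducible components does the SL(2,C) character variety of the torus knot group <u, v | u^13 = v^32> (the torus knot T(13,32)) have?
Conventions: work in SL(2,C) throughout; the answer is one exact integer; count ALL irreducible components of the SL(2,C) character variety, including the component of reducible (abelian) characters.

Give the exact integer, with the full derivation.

For T(13,32): irreducibility forces the central element u^13 = v^32 to one of +I, -I.
This locks tr(u) to 2*cos(pi*alpha/13), alpha in 1..12, and tr(v) to 2*cos(pi*beta/32), beta in 1..31, on each component of irreducible characters.
u^13 = (-1)^alpha I and v^32 = (-1)^beta I must agree, so alpha and beta have equal parity.
count pairs: odd alpha (6 choices) x odd beta (16), plus even alpha (6) x even beta (15): 6*16 + 6*15 = 186.
components with irreducible characters: 186; plus the single component of reducible (abelian) characters: total 187.

187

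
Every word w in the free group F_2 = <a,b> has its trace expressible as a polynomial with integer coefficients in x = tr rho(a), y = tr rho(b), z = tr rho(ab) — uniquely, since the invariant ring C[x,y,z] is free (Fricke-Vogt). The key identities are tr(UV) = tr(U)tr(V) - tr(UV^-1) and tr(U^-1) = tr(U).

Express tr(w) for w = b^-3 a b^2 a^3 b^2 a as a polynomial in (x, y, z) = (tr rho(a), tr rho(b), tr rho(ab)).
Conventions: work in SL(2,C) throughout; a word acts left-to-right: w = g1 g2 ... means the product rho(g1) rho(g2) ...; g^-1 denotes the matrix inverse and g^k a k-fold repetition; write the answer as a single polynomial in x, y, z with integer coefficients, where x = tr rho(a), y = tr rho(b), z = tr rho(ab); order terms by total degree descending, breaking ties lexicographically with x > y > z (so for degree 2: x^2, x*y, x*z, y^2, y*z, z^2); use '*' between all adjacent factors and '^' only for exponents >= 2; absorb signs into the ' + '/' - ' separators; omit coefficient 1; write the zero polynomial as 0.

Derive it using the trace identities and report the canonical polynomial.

use: trace(b a b a) = trace(a b) trace(a b) - trace(1)   [split at a repeated a] = z^2 - 2
trace(b a b) = trace(b) trace(a b) - trace(a)   [square of b] = y*z - x
trace(b a^2 b a) = trace(a) trace(b a b a) - trace(b a b)   [square of a] = x*z^2 - y*z - x
trace(b^2) = trace(b) trace(b) - trace(1)   [square of b] = y^2 - 2
use: trace(b a^2 b) = trace(a) trace(b^2 a) - trace(b^2)   [square of a] = x*y*z - x^2 - y^2 + 2
trace(a^2 b a^2 b) = trace(a) trace(b a^2 b a) - trace(b a^2 b)   [square of a] = x^2*z^2 - 2*x*y*z + y^2 - 2
use: trace(b a^2) = trace(a) trace(b a) - trace(b)   [square of a] = x*z - y
use: trace(a b a^2) = trace(a) trace(b a^2) - trace(b a)   [square of a] = x^2*z - x*y - z
trace(a^2 b a^2) = trace(a) trace(a b a^2) - trace(a b a)   [square of a] = x^3*z - x^2*y - 2*x*z + y
apply: trace(b a^2 b^2 a^2) = trace(b) trace(a^2 b a^2 b) - trace(a^2 b a^2)   [square of b] = x^2*y*z^2 - x^3*z - 2*x*y^2*z + x^2*y + y^3 + 2*x*z - 3*y
trace(b^2 a b a) = trace(b) trace(a b a b) - trace(a b a)   [square of b] = y*z^2 - x*z - y
apply: trace(b^2 a b) = trace(b) trace(b a b) - trace(b a)   [square of b] = y^2*z - x*y - z
apply: trace(b a^2 b^2 a) = trace(a) trace(b^2 a b a) - trace(b^2 a b)   [square of a] = x*y*z^2 - x^2*z - y^2*z + z
trace(a^2 b^2 a^3 b) = trace(a) trace(b a^2 b^2 a^2) - trace(b a^2 b^2 a)   [square of a] = x^3*y*z^2 - x^4*z - 2*x^2*y^2*z + x^3*y + x*y^3 - x*y*z^2 + 3*x^2*z + y^2*z - 3*x*y - z
use: trace(a^2) = trace(a) trace(a) - trace(1)   [square of a] = x^2 - 2
apply: trace(a^3) = trace(a) trace(a^2) - trace(a)   [square of a] = x^3 - 3*x
trace(a b^2 a^2) = trace(b) trace(a^3 b) - trace(a^3)   [square of b] = x^2*y*z - x^3 - x*y^2 - y*z + 3*x
apply: trace(b^2 a^4) = trace(a) trace(a b^2 a^2) - trace(a b^2 a)   [square of a] = x^3*y*z - x^4 - x^2*y^2 - 2*x*y*z + 4*x^2 + y^2 - 2
apply: trace(a^2 b^2 a^3) = trace(a) trace(b^2 a^4) - trace(b^2 a^3)   [square of a] = x^4*y*z - x^5 - x^3*y^2 - 3*x^2*y*z + 5*x^3 + 2*x*y^2 + y*z - 5*x
trace(a b^2 a^3 b^2 a) = trace(b) trace(a^2 b^2 a^3 b) - trace(a^2 b^2 a^3)   [square of b] = x^3*y^2*z^2 - 2*x^4*y*z - 2*x^2*y^3*z + x^5 + 2*x^3*y^2 + x*y^4 - x*y^2*z^2 + 6*x^2*y*z + y^3*z - 5*x^3 - 5*x*y^2 - 2*y*z + 5*x
trace(b a b a b a) = trace(b a) trace(b a b a) - trace(b^-1 a^-1)   [split at a repeated b] = z^3 - 3*z
use: trace(a^2 b a b a b) = trace(a) trace(b a b a b a) - trace(b a b a b)   [square of a] = x*z^3 - y*z^2 - 2*x*z + y
trace(a^2 b a b a) = trace(a) trace(b a b a^2) - trace(b a b a)   [square of a] = x^2*z^2 - x*y*z - x^2 - z^2 + 2
trace(b a b a b^2 a^2) = trace(b) trace(a^2 b a b a b) - trace(a^2 b a b a)   [square of b] = x*y*z^3 - x^2*z^2 - y^2*z^2 - x*y*z + x^2 + y^2 + z^2 - 2
apply: trace(b a b a b^2 a) = trace(b) trace(a b a b a b) - trace(a b a b a)   [square of b] = y*z^3 - x*z^2 - 2*y*z + x
trace(a b a b^2 a^3 b) = trace(a) trace(b a b a b^2 a^2) - trace(b a b a b^2 a)   [square of a] = x^2*y*z^3 - x^3*z^2 - x*y^2*z^2 - x^2*y*z - y*z^3 + x^3 + x*y^2 + 2*x*z^2 + 2*y*z - 3*x
trace(b a b^2 a^2) = trace(a) trace(b a b^2 a) - trace(b a b^2)   [square of a] = x*y*z^2 - x^2*z - y^2*z + z
apply: trace(a^2 b a b^2 a) = trace(a) trace(b a b^2 a^2) - trace(b a b^2 a)   [square of a] = x^2*y*z^2 - x^3*z - x*y^2*z - y*z^2 + 2*x*z + y
trace(a b a b^2 a^3) = trace(a) trace(a^2 b a b^2 a) - trace(a^2 b a b^2)   [square of a] = x^3*y*z^2 - x^4*z - x^2*y^2*z - 2*x*y*z^2 + 3*x^2*z + y^2*z + x*y - z
trace(a b^2 a^3 b^2 a b) = trace(b) trace(a b a b^2 a^3 b) - trace(a b a b^2 a^3)   [square of b] = x^2*y^2*z^3 - 2*x^3*y*z^2 - x*y^3*z^2 + x^4*z - y^2*z^3 + x^3*y + x*y^3 + 4*x*y*z^2 - 3*x^2*z + y^2*z - 4*x*y + z
trace(b^-1 a b^2 a^3 b^2 a) = trace(a b^2 a^3 b^2 a) trace(b) - trace(a b^2 a^3 b^2 a b)   [inverse elimination on b] = x^3*y^3*z^2 - 2*x^4*y^2*z - 2*x^2*y^4*z - x^2*y^2*z^3 + x^5*y + 2*x^3*y^3 + 2*x^3*y*z^2 + x*y^5 - x^4*z + 6*x^2*y^2*z + y^4*z + y^2*z^3 - 6*x^3*y - 6*x*y^3 - 4*x*y*z^2 + 3*x^2*z - 3*y^2*z + 9*x*y - z
apply: trace(b^-1 a b^2 a^3 b^2 a b^-1) = trace(b^-1 a b^2 a^3 b^2 a) trace(b) - trace(b^-1 a b^2 a^3 b^2 a b)   [inverse elimination on b] = x^3*y^4*z^2 - 2*x^4*y^3*z - 2*x^2*y^5*z - x^2*y^3*z^3 + x^5*y^2 + 2*x^3*y^4 + x^3*y^2*z^2 + x*y^6 + x^4*y*z + 8*x^2*y^3*z + y^5*z + y^3*z^3 - x^5 - 8*x^3*y^2 - 7*x*y^4 - 3*x*y^2*z^2 - 3*x^2*y*z - 4*y^3*z + 5*x^3 + 14*x*y^2 + y*z - 5*x
trace(b^-3 a b^2 a^3 b^2 a) = trace(b^-1 a b^2 a^3 b^2 a b^-1) trace(b) - trace(b^-1 a b^2 a^3 b^2 a)   [inverse elimination on b] = x^3*y^5*z^2 - 2*x^4*y^4*z - 2*x^2*y^6*z - x^2*y^4*z^3 + x^5*y^3 + 2*x^3*y^5 + x*y^7 + 3*x^4*y^2*z + 10*x^2*y^4*z + x^2*y^2*z^3 + y^6*z + y^4*z^3 - 2*x^5*y - 10*x^3*y^3 - 2*x^3*y*z^2 - 8*x*y^5 - 3*x*y^3*z^2 + x^4*z - 9*x^2*y^2*z - 5*y^4*z - y^2*z^3 + 11*x^3*y + 20*x*y^3 + 4*x*y*z^2 - 3*x^2*z + 4*y^2*z - 14*x*y + z

x^3*y^5*z^2 - 2*x^4*y^4*z - 2*x^2*y^6*z - x^2*y^4*z^3 + x^5*y^3 + 2*x^3*y^5 + x*y^7 + 3*x^4*y^2*z + 10*x^2*y^4*z + x^2*y^2*z^3 + y^6*z + y^4*z^3 - 2*x^5*y - 10*x^3*y^3 - 2*x^3*y*z^2 - 8*x*y^5 - 3*x*y^3*z^2 + x^4*z - 9*x^2*y^2*z - 5*y^4*z - y^2*z^3 + 11*x^3*y + 20*x*y^3 + 4*x*y*z^2 - 3*x^2*z + 4*y^2*z - 14*x*y + z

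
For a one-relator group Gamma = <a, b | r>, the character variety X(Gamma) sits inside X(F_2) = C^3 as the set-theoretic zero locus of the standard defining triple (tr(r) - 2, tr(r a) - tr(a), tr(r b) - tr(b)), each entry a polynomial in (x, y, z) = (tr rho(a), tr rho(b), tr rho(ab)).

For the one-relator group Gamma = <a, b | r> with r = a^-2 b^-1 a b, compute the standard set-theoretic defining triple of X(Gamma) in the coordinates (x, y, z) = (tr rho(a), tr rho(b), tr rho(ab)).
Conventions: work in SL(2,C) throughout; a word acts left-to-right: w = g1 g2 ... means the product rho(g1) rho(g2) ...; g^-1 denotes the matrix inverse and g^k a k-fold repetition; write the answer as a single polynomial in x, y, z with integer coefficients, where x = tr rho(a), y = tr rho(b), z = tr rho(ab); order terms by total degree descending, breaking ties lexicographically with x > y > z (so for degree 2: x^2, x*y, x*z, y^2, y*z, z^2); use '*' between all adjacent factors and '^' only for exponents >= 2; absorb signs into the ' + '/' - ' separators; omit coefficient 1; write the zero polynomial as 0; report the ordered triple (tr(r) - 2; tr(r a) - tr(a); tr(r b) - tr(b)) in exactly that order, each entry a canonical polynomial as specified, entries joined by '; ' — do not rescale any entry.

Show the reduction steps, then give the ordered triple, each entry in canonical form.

trace(b a^-1) = trace(b)*trace(a) - trace(b a)   [inverse elimination on a] = x*y - z
trace(b a b) = trace(b)*trace(a b) - trace(a)   [square of b] = y*z - x
trace(b a b a) = trace(b a)*trace(b a) - trace(1)   [split at a repeated b] = z^2 - 2
trace(a^-1 b a b) = trace(b a b)*trace(a) - trace(b a b a)   [inverse elimination on a] = x*y*z - x^2 - z^2 + 2
trace(a b a^-2 b) = trace(a^-1 b a b)*trace(a) - trace(a^-1 b a b a)   [inverse elimination on a] = x^2*y*z - x^3 - x*z^2 - y*z + 3*x
trace(a^-2 b^-1 a b) = trace(a b a^-2)*trace(b) - trace(a b a^-2 b)   [inverse elimination on b] = -x^2*y*z + x^3 + x*y^2 + x*z^2 - 3*x
trace(a^-1 b^-1 a b) = trace(a b a^-1)*trace(b) - trace(a b a^-1 b)   [inverse elimination on b] = -x*y*z + x^2 + y^2 + z^2 - 2
trace(b^2) = trace(b)*trace(b) - trace(1) = y^2 - 2
trace(b a b^2) = trace(b)*trace(a b^2) - trace(a b) = y^2*z - x*y - z
trace(a b a) = trace(a)*trace(b a) - trace(b) = x*z - y
trace(b a b^2 a) = trace(b)*trace(a b a b) - trace(a b a) = y*z^2 - x*z - y
trace(a b^2 a^-1 b) = trace(b a b^2)*trace(a) - trace(b a b^2 a) = x*y^2*z - x^2*y - y*z^2 + y
trace(a^-1 b^-1 a b^2) = trace(a b^2 a^-1)*trace(b) - trace(a b^2 a^-1 b) = -x*y^2*z + x^2*y + y^3 + y*z^2 - 3*y
trace(a^-2 b^-1 a b^2) = trace(a^-1 b^-1 a b^2)*trace(a) - trace(a^-1 b^-1 a b^2 a) = -x^2*y^2*z + x^3*y + x*y^3 + x*y*z^2 - 3*x*y - z
assemble the triple (trace(r) - 2; trace(r a) - x; trace(r b) - y)

-x^2*y*z + x^3 + x*y^2 + x*z^2 - 3*x - 2; -x*y*z + x^2 + y^2 + z^2 - x - 2; -x^2*y^2*z + x^3*y + x*y^3 + x*y*z^2 - 3*x*y - y - z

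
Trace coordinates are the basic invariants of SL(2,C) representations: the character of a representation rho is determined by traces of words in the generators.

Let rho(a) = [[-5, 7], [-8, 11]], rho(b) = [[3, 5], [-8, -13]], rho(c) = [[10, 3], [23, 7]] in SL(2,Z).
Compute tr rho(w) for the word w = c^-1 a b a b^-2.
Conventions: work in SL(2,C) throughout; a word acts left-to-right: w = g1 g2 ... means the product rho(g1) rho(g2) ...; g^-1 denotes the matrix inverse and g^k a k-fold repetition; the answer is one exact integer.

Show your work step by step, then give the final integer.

-163668

rho(c^-1) = [[7, -3], [-23, 10]]
... * rho(a) = [[-5, 7], [-8, 11]]  ->  [[-11, 16], [35, -51]]
... * rho(b) = [[3, 5], [-8, -13]]  ->  [[-161, -263], [513, 838]]
... * rho(a) = [[-5, 7], [-8, 11]]  ->  [[2909, -4020], [-9269, 12809]]
... * rho(b^-1) = [[-13, -5], [8, 3]]  ->  [[-69977, -26605], [222969, 84772]]
... * rho(b^-1) = [[-13, -5], [8, 3]]  ->  [[696861, 270070], [-2220421, -860529]]
tr = 696861 + -860529 = -163668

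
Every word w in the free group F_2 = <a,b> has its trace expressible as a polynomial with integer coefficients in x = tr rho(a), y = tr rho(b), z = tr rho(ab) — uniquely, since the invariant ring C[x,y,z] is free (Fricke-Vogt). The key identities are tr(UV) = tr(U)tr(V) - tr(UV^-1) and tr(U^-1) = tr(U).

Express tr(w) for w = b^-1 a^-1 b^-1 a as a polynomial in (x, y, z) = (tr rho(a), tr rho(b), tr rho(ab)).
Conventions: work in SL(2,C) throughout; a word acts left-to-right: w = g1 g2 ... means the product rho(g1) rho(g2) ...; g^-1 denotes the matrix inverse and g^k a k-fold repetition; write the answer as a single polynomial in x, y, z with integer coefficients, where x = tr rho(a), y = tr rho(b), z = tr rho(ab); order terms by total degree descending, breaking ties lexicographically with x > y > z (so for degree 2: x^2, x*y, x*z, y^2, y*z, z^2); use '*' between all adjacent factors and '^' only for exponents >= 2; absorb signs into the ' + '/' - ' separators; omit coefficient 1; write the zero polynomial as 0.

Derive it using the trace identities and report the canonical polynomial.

trace(b^-1) = trace(b) = y
trace(a b a) = trace(a) trace(b a) - trace(b)  (reduce the a square) = x*z - y
trace(a b a b) = trace(b a) trace(b a) - trace(1)  (split on b) = z^2 - 2
trace(b a b^-1 a) = trace(a b a) trace(b) - trace(a b a b)  (eliminate b^-1) = x*y*z - y^2 - z^2 + 2
and trace(a b^-1 a^-1 b) = trace(b a b^-1) trace(a) - trace(b a b^-1 a)  (eliminate a^-1) = -x*y*z + x^2 + y^2 + z^2 - 2
and trace(b^-1 a^-1 b^-1 a) = trace(a b^-1 a^-1) trace(b) - trace(a b^-1 a^-1 b)  (eliminate b^-1) = x*y*z - x^2 - z^2 + 2

x*y*z - x^2 - z^2 + 2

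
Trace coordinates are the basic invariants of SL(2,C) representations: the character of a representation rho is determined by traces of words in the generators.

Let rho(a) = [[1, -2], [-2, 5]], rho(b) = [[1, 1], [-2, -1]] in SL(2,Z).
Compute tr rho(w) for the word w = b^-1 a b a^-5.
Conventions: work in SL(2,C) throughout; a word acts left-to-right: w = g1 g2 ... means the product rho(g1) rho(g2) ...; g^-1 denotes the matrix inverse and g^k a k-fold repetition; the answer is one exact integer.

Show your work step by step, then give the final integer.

rho(b^-1) = [[-1, -1], [2, 1]]
... * rho(a) = [[1, -2], [-2, 5]]  ->  [[1, -3], [0, 1]]
... * rho(b) = [[1, 1], [-2, -1]]  ->  [[7, 4], [-2, -1]]
... * rho(a^-1) = [[5, 2], [2, 1]]  ->  [[43, 18], [-12, -5]]
... * rho(a^-1) = [[5, 2], [2, 1]]  ->  [[251, 104], [-70, -29]]
... * rho(a^-1) = [[5, 2], [2, 1]]  ->  [[1463, 606], [-408, -169]]
... * rho(a^-1) = [[5, 2], [2, 1]]  ->  [[8527, 3532], [-2378, -985]]
... * rho(a^-1) = [[5, 2], [2, 1]]  ->  [[49699, 20586], [-13860, -5741]]
tr = 49699 + -5741 = 43958

43958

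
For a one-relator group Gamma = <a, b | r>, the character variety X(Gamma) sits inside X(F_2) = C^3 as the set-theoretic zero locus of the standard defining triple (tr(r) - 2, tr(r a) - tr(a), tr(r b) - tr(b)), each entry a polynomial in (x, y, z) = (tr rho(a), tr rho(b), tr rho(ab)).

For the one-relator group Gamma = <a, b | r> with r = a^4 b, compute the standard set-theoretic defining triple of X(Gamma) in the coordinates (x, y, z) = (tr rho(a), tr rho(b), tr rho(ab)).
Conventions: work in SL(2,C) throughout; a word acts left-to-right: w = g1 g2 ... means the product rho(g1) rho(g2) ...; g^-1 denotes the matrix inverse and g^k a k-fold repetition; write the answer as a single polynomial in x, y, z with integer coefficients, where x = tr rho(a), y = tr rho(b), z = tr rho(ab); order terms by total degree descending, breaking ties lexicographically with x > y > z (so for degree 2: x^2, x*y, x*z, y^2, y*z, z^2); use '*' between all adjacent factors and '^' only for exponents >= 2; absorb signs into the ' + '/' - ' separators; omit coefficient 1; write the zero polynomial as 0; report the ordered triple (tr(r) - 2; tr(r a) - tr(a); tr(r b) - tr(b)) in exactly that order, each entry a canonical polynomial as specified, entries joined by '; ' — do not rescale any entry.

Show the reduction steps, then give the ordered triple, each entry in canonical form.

trace(a b a) = trace(a) trace(b a) - trace(b) = x*z - y
trace(a^2 b a) = trace(a) trace(a b a) - trace(a b) = x^2*z - x*y - z
trace(a^4 b) = trace(a) trace(a^2 b a) - trace(a^2 b) = x^3*z - x^2*y - 2*x*z + y
next, trace(a^4 b a) = trace(a) trace(a^2 b a^2) - trace(a^2 b a)   [square of a] = x^4*z - x^3*y - 3*x^2*z + 2*x*y + z
next, trace(a^2) = trace(a) trace(a) - trace(1)  (reduce the a square) = x^2 - 2
and trace(a^3) = trace(a) trace(a^2) - trace(a)  (reduce the a square) = x^3 - 3*x
and trace(a^2 b^2 a) = trace(b) trace(a^3 b) - trace(a^3)  (reduce the b square) = x^2*y*z - x^3 - x*y^2 - y*z + 3*x
and trace(a^2 b^2) = trace(b) trace(a^2 b) - trace(a^2)  (reduce the b square) = x*y*z - x^2 - y^2 + 2
next, trace(a^4 b^2) = trace(a) trace(a^2 b^2 a) - trace(a^2 b^2)  (reduce the a square) = x^3*y*z - x^4 - x^2*y^2 - 2*x*y*z + 4*x^2 + y^2 - 2
assemble the triple (trace(r) - 2; trace(r a) - x; trace(r b) - y)

x^3*z - x^2*y - 2*x*z + y - 2; x^4*z - x^3*y - 3*x^2*z + 2*x*y - x + z; x^3*y*z - x^4 - x^2*y^2 - 2*x*y*z + 4*x^2 + y^2 - y - 2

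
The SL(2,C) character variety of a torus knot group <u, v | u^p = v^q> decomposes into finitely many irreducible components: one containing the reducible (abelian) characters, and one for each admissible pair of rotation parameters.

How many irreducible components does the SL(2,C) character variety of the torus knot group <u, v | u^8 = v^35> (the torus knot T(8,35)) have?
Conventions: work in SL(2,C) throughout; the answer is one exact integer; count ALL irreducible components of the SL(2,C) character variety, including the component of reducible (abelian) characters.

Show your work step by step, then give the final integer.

For T(8,35): irreducibility forces the central element u^8 = v^35 to one of +I, -I.
On an irreducible component, tr(u) is locked at 2*cos(pi*alpha/8) for some alpha in 1..7, and tr(v) at 2*cos(pi*beta/35) for some beta in 1..34.
Consistency of u^8 = (-1)^alpha I with v^35 = (-1)^beta I forces alpha = beta (mod 2).
count pairs: odd alpha (4 choices) x odd beta (17), plus even alpha (3) x even beta (17): 4*17 + 3*17 = 119.
components with irreducible characters: 119; plus the single component of reducible (abelian) characters: total 120.

120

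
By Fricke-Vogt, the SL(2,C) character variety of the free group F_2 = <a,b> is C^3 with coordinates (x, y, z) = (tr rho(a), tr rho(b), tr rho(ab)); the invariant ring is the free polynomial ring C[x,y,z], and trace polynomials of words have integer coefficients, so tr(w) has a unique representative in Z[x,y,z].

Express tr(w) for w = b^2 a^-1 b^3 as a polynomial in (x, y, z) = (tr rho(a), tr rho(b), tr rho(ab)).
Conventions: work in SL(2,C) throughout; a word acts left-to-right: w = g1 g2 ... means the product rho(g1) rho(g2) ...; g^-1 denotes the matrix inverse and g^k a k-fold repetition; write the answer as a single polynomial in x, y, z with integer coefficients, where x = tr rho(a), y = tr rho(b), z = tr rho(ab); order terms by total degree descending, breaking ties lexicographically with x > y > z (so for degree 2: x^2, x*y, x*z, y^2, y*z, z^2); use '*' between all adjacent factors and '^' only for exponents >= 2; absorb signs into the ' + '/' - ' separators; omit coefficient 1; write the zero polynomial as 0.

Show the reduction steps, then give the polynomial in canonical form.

tr(b^2) = tr(b) * tr(b) - tr(1) = y^2 - 2
tr(b^3) = tr(b) * tr(b^2) - tr(b) = y^3 - 3*y
tr(b^4) = tr(b) * tr(b^3) - tr(b^2) = y^4 - 4*y^2 + 2
so tr(b^5) = tr(b) * tr(b^4) - tr(b^3) = y^5 - 5*y^3 + 5*y
reduce: tr(b a b) = tr(b) * tr(a b) - tr(a) = y*z - x
tr(a b^3) = tr(b) * tr(b a b) - tr(b a) = y^2*z - x*y - z
tr(b^3 a b) = tr(b) * tr(a b^3) - tr(a b^2) = y^3*z - x*y^2 - 2*y*z + x
reduce: tr(b^5 a) = tr(b) * tr(b^3 a b) - tr(b^3 a) = y^4*z - x*y^3 - 3*y^2*z + 2*x*y + z
reduce: tr(b^2 a^-1 b^3) = tr(b^5) * tr(a) - tr(b^5 a) = x*y^5 - y^4*z - 4*x*y^3 + 3*y^2*z + 3*x*y - z

x*y^5 - y^4*z - 4*x*y^3 + 3*y^2*z + 3*x*y - z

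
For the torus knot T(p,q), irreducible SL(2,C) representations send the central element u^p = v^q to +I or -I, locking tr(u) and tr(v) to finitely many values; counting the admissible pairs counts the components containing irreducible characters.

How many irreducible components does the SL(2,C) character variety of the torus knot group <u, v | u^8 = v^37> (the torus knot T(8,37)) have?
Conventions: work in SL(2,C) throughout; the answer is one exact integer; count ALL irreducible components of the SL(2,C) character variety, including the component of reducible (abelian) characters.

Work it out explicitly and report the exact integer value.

127

For T(8,37): irreducibility forces the central element u^8 = v^37 to one of +I, -I.
On an irreducible component, tr(u) is locked at 2*cos(pi*alpha/8) for some alpha in 1..7, and tr(v) at 2*cos(pi*beta/37) for some beta in 1..36.
Consistency of u^8 = (-1)^alpha I with v^37 = (-1)^beta I forces alpha = beta (mod 2).
count pairs: odd alpha (4 choices) x odd beta (18), plus even alpha (3) x even beta (18): 4*18 + 3*18 = 126.
components with irreducible characters: 126; plus the single component of reducible (abelian) characters: total 127.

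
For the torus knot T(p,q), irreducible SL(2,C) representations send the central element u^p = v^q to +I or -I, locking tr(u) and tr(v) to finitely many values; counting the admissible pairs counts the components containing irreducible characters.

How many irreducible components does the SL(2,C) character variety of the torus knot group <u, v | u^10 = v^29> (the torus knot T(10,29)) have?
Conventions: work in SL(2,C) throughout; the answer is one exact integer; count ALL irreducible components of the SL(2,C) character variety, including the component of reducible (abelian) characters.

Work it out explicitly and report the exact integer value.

127

For T(10,29): irreducibility forces the central element u^10 = v^29 to one of +I, -I.
This locks tr(u) to 2*cos(pi*alpha/10), alpha in 1..9, and tr(v) to 2*cos(pi*beta/29), beta in 1..28, on each component of irreducible characters.
Consistency of u^10 = (-1)^alpha I with v^29 = (-1)^beta I forces alpha = beta (mod 2).
count pairs: odd alpha (5 choices) x odd beta (14), plus even alpha (4) x even beta (14): 5*14 + 4*14 = 126.
Total: 126 irreducible-character components + 1 reducible (abelian) component = 127.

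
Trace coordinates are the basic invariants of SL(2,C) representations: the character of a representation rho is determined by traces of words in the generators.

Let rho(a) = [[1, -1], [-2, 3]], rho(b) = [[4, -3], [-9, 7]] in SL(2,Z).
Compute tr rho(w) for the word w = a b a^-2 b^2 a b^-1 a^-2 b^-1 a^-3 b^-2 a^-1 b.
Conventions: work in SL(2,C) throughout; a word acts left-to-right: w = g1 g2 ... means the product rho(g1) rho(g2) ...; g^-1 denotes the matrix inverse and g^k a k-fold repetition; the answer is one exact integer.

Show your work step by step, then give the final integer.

-39592104775

rho(a) = [[1, -1], [-2, 3]]
... * rho(b) = [[4, -3], [-9, 7]]  ->  [[13, -10], [-35, 27]]
... * rho(a^-1) = [[3, 1], [2, 1]]  ->  [[19, 3], [-51, -8]]
... * rho(a^-1) = [[3, 1], [2, 1]]  ->  [[63, 22], [-169, -59]]
... * rho(b) = [[4, -3], [-9, 7]]  ->  [[54, -35], [-145, 94]]
... * rho(b) = [[4, -3], [-9, 7]]  ->  [[531, -407], [-1426, 1093]]
... * rho(a) = [[1, -1], [-2, 3]]  ->  [[1345, -1752], [-3612, 4705]]
... * rho(b^-1) = [[7, 3], [9, 4]]  ->  [[-6353, -2973], [17061, 7984]]
... * rho(a^-1) = [[3, 1], [2, 1]]  ->  [[-25005, -9326], [67151, 25045]]
... * rho(a^-1) = [[3, 1], [2, 1]]  ->  [[-93667, -34331], [251543, 92196]]
... * rho(b^-1) = [[7, 3], [9, 4]]  ->  [[-964648, -418325], [2590565, 1123413]]
... * rho(a^-1) = [[3, 1], [2, 1]]  ->  [[-3730594, -1382973], [10018521, 3713978]]
... * rho(a^-1) = [[3, 1], [2, 1]]  ->  [[-13957728, -5113567], [37483519, 13732499]]
... * rho(a^-1) = [[3, 1], [2, 1]]  ->  [[-52100318, -19071295], [139915555, 51216018]]
... * rho(b^-1) = [[7, 3], [9, 4]]  ->  [[-536343881, -232586134], [1440353047, 624610737]]
... * rho(b^-1) = [[7, 3], [9, 4]]  ->  [[-5847682373, -2539376179], [15703967962, 6819502089]]
... * rho(a^-1) = [[3, 1], [2, 1]]  ->  [[-22621799477, -8387058552], [60750908064, 22523470051]]
... * rho(b) = [[4, -3], [-9, 7]]  ->  [[-15003670940, 9155988567], [40292401797, -24588433835]]
tr = -15003670940 + -24588433835 = -39592104775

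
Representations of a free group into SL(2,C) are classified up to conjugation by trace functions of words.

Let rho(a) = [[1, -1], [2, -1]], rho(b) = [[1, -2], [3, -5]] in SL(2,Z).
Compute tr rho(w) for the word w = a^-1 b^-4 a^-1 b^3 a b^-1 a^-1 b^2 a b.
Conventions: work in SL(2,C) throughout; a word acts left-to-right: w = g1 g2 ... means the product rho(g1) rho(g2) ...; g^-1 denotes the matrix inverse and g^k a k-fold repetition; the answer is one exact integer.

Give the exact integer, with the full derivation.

rho(a^-1) = [[-1, 1], [-2, 1]]
... * rho(b^-1) = [[-5, 2], [-3, 1]]  ->  [[2, -1], [7, -3]]
... * rho(b^-1) = [[-5, 2], [-3, 1]]  ->  [[-7, 3], [-26, 11]]
... * rho(b^-1) = [[-5, 2], [-3, 1]]  ->  [[26, -11], [97, -41]]
... * rho(b^-1) = [[-5, 2], [-3, 1]]  ->  [[-97, 41], [-362, 153]]
... * rho(a^-1) = [[-1, 1], [-2, 1]]  ->  [[15, -56], [56, -209]]
... * rho(b) = [[1, -2], [3, -5]]  ->  [[-153, 250], [-571, 933]]
... * rho(b) = [[1, -2], [3, -5]]  ->  [[597, -944], [2228, -3523]]
... * rho(b) = [[1, -2], [3, -5]]  ->  [[-2235, 3526], [-8341, 13159]]
... * rho(a) = [[1, -1], [2, -1]]  ->  [[4817, -1291], [17977, -4818]]
... * rho(b^-1) = [[-5, 2], [-3, 1]]  ->  [[-20212, 8343], [-75431, 31136]]
... * rho(a^-1) = [[-1, 1], [-2, 1]]  ->  [[3526, -11869], [13159, -44295]]
... * rho(b) = [[1, -2], [3, -5]]  ->  [[-32081, 52293], [-119726, 195157]]
... * rho(b) = [[1, -2], [3, -5]]  ->  [[124798, -197303], [465745, -736333]]
... * rho(a) = [[1, -1], [2, -1]]  ->  [[-269808, 72505], [-1006921, 270588]]
... * rho(b) = [[1, -2], [3, -5]]  ->  [[-52293, 177091], [-195157, 660902]]
tr = -52293 + 660902 = 608609

608609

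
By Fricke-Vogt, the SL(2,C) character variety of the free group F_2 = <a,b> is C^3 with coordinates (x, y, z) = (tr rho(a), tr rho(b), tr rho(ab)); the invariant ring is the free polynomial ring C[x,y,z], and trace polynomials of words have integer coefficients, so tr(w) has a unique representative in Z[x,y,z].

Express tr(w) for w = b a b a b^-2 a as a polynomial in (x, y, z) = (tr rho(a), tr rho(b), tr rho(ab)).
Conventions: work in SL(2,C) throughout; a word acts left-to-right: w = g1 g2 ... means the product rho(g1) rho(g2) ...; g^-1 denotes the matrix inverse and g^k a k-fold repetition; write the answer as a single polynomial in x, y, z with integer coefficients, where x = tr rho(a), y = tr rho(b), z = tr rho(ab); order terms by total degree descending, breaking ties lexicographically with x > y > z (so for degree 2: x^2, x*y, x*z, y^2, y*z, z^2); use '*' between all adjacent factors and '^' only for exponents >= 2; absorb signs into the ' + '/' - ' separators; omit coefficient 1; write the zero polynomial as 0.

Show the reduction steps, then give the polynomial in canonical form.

trace(b a b a) = trace(a b) trace(a b) - trace(1)   [split at repeated a] = z^2 - 2
trace(b a b) = trace(b) trace(a b) - trace(a) = y*z - x
trace(a b a b a) = trace(a) trace(b a b a) - trace(b a b) = x*z^2 - y*z - x
trace(a b a b a b) = trace(b a b a) trace(b a) - trace(a b)   [split at repeated b] = z^3 - 3*z
trace(a b a b a b^-1) = trace(a b a b a) trace(b) - trace(a b a b a b) = x*y*z^2 - y^2*z - z^3 - x*y + 3*z
trace(b a b a b^-2 a) = trace(a b a b a b^-1) trace(b) - trace(a b a b a) = x*y^2*z^2 - y^3*z - y*z^3 - x*y^2 - x*z^2 + 4*y*z + x

x*y^2*z^2 - y^3*z - y*z^3 - x*y^2 - x*z^2 + 4*y*z + x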